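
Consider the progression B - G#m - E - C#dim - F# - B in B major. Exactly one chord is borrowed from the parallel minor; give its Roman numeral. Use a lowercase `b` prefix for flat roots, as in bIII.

In B major the diatonic chords are B, C#m, D#m, E, F#, G#m, A#dim. B, G#m, E and F# are all diatonic. C#dim (C#–E–G) is not: scale degree 2 in B major carries C#m (ii). In B minor the chord on that degree is C#dim, so here it functions as ii°, borrowed from the parallel minor.

ii°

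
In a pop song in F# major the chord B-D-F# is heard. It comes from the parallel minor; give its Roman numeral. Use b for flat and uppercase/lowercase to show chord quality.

The root B is the diatonic 4th degree of F# major; the borrowing shows in the chord quality. B–D–F# is a minor chord — the form found in F# minor, not the diatonic IV (B). Borrowed into F# major it is written iv.

iv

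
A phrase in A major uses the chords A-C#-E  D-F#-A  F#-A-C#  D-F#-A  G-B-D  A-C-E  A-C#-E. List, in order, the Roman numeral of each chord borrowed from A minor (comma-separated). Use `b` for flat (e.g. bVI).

The diatonic triads in A major are A, Bm, C#m, D, E, F#m, G#dim. A–C#–E = A, D–F#–A = D and F#–A–C# = F#m are all diatonic. G–B–D is not: scale degree 7 in A major carries G#dim (vii°). In A minor the chord on that degree is G, so here it functions as bVII, borrowed from the parallel minor. A–C–E doesn't fit — on degree 1 A major would have A (I). Am is the degree-1 chord of A minor, so it is the borrowed i.

bVII, i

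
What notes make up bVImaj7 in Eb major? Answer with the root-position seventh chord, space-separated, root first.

Cb Eb Gb Bb

The root of bVImaj7 is the lowered 6th degree: C becomes Cb. In Eb minor the chord on Cb is Cb–Eb–Gb–Bb.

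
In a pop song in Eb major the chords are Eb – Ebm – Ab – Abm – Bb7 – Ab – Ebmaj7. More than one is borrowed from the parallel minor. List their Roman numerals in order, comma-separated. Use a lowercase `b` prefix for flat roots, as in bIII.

The diatonic triads in Eb major are Eb, Fm, Gm, Ab, Bb, Cm, Ddim. Eb, Ab, Bb7 and Ebmaj7 are all diatonic. Ebm (Eb–Gb–Bb) doesn't fit — on degree 1 Eb major would have Eb (I). Ebm is the degree-1 chord of Eb minor, so it is the borrowed i. Abm (Ab–Cb–Eb) doesn't fit — on degree 4 Eb major would have Ab (IV). Abm is the degree-4 chord of Eb minor, so it is the borrowed iv.

i, iv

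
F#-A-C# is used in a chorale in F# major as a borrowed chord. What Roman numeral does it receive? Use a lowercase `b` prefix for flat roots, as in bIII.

i

The root F# is the diatonic 1st degree of F# major; the borrowing shows in the chord quality. The diatonic chord on degree 1 would be F# (I), but F#–A–C# is the minor chord from F# minor. As a borrowed chord it is labeled i.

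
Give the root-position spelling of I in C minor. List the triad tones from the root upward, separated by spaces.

I is built on scale degree 1, which is C in both C minor and its parallel. In C major the chord on C is C–E–G.

C E G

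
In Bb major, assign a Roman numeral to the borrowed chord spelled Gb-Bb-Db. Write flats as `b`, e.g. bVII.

bVI

Gb is the lowered form of scale degree 6 in Bb major (the diatonic degree 6 is G). Diatonically Bb major has Gm (vi) on that degree; Gb–Bb–Db is instead the major chord native to Bb minor, so it takes the label bVI.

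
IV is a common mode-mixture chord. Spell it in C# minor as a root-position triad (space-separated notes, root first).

IV is built on scale degree 4, which is F# in both C# minor and its parallel. In C# major the chord on F# is F#–A#–C#.

F# A# C#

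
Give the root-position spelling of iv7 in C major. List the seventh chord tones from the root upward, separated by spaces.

F Ab C Eb

iv7 is built on scale degree 4, which is F in both C major and its parallel. Stacking thirds in C minor on F gives F–Ab–C–Eb.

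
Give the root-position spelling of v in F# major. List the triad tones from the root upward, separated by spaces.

C# E G#

v is built on scale degree 5, which is C# in both F# major and its parallel. Stacking thirds in F# minor on C# gives C#–E–G#.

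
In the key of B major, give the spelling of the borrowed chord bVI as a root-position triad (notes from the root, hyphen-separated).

bVI is built on the lowered scale degree 6. In B major degree 6 is G#; lowered it becomes G. Building the major chord from the parallel minor on G: G–B–D.

G-B-D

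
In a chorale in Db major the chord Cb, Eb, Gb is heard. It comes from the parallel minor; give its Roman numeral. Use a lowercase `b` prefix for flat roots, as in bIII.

In Db major scale degree 7 is C; Cb is its lowered form, from Db minor. Cb–Eb–Gb is a major chord — the form found in Db minor, not the diatonic vii° (Cdim). Borrowed into Db major it is written bVII.

bVII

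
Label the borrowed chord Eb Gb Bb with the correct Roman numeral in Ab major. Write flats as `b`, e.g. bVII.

The root Eb is the diatonic 5th degree of Ab major; the borrowing shows in the chord quality. Diatonically Ab major has Eb (V) on that degree; Eb–Gb–Bb is instead the minor chord native to Ab minor, so it takes the label v.

v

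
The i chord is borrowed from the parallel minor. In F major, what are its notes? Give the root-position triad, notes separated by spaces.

The root, F, is scale degree 1 — the same note in F major and F minor; only the chord quality changes. In F minor the chord on F is F–Ab–C.

F Ab C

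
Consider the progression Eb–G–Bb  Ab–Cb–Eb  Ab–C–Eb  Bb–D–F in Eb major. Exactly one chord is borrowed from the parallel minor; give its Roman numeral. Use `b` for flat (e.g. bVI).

Eb major has the diatonic set Eb, Fm, Gm, Ab, Bb, Cm, Ddim. Of the given chords, Eb–G–Bb = Eb, Ab–C–Eb = Ab and Bb–D–F = Bb are diatonic. Ab–Cb–Eb doesn't fit — on degree 4 Eb major would have Ab (IV). Abm is the degree-4 chord of Eb minor, so it is the borrowed iv.

iv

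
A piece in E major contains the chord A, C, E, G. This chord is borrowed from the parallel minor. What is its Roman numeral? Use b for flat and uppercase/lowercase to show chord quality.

iv7

A is scale degree 4 in E major. The diatonic chord on degree 4 would be A (IV), but A–C–E–G is the minor-seventh chord from E minor. As a borrowed chord it is labeled iv7.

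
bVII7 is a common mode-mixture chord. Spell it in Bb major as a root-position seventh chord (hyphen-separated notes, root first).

The root of bVII7 is the lowered 7th degree: A becomes Ab. Building the dominant-seventh chord from the parallel minor on Ab: Ab–C–Eb–Gb.

Ab-C-Eb-Gb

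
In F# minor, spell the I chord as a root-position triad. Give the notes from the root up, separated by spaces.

I is built on scale degree 1, which is F# in both F# minor and its parallel. In F# major the chord on F# is F#–A#–C#.

F# A# C#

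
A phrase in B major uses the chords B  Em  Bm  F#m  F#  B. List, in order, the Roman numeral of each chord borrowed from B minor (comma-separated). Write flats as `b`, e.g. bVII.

iv, i, v

In B major the diatonic chords are B, C#m, D#m, E, F#, G#m, A#dim. Of the given chords, B and F# are diatonic. But Em (E–G–B) is foreign: the diatonic IV on degree 4 is E, whereas Em comes from B minor. It is labeled iv. But Bm (B–D–F#) is foreign: the diatonic I on degree 1 is B, whereas Bm comes from B minor. It is labeled i. F#m (F#–A–C#) doesn't fit — on degree 5 B major would have F# (V). F#m is the degree-5 chord of B minor, so it is the borrowed v.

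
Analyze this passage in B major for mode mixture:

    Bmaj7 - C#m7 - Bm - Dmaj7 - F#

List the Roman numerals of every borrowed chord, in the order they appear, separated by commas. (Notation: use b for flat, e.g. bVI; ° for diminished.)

i, bIIImaj7

The diatonic triads in B major are B, C#m, D#m, E, F#, G#m, A#dim. Bmaj7, C#m7 and F# are all diatonic. Bm (B–D–F#) is not: scale degree 1 in B major carries B (I). In B minor the chord on that degree is Bm, so here it functions as i, borrowed from the parallel minor. Dmaj7 (D–F#–A–C#) is not: scale degree 3 in B major carries D#m (iii). In B minor the chord on that degree is Dmaj7, so here it functions as bIIImaj7, borrowed from the parallel minor.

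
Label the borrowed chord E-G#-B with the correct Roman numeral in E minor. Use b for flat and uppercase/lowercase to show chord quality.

E is scale degree 1 in E minor. The diatonic chord on degree 1 would be Em (i), but E–G#–B is the major chord from E major. As a borrowed chord it is labeled I.

I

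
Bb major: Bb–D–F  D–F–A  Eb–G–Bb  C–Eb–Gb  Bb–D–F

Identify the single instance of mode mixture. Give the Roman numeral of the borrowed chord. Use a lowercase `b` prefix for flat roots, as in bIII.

ii°

Bb major has the diatonic set Bb, Cm, Dm, Eb, F, Gm, Adim. Of the given chords, Bb–D–F = Bb, D–F–A = Dm and Eb–G–Bb = Eb are diatonic. But C–Eb–Gb is foreign: the diatonic ii on degree 2 is Cm, whereas Cdim comes from Bb minor. It is labeled ii°.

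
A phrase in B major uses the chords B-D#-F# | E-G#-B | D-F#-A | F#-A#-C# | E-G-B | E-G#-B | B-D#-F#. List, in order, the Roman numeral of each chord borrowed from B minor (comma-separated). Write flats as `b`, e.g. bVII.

bIII, iv

In B major the diatonic chords are B, C#m, D#m, E, F#, G#m, A#dim. Of the given chords, B–D#–F# = B, E–G#–B = E and F#–A#–C# = F# are diatonic. But D–F#–A is foreign: the diatonic iii on degree 3 is D#m, whereas D comes from B minor. It is labeled bIII. E–G–B doesn't fit — on degree 4 B major would have E (IV). Em is the degree-4 chord of B minor, so it is the borrowed iv.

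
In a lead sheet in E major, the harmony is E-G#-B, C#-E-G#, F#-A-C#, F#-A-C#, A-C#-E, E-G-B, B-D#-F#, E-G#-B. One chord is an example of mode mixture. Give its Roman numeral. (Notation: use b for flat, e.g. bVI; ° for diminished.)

i

The diatonic triads in E major are E, F#m, G#m, A, B, C#m, D#dim. E–G#–B = E, C#–E–G# = C#m, F#–A–C# = F#m, A–C#–E = A and B–D#–F# = B all belong to that set. E–G–B doesn't fit — on degree 1 E major would have E (I). Em is the degree-1 chord of E minor, so it is the borrowed i.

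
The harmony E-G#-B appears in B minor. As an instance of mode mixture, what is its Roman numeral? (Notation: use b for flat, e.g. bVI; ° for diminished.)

IV

E is scale degree 4 in B minor. Diatonically B minor has Em (iv) on that degree; E–G#–B is instead the major chord native to B major, so it takes the label IV.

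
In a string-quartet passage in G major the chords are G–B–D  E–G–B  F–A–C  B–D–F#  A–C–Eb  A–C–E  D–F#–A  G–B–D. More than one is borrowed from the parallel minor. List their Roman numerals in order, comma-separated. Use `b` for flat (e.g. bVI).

In G major the diatonic chords are G, Am, Bm, C, D, Em, F#dim. G–B–D = G, E–G–B = Em, B–D–F# = Bm, A–C–E = Am and D–F#–A = D are all diatonic. But F–A–C is foreign: the diatonic vii° on degree 7 is F#dim, whereas F comes from G minor. It is labeled bVII. A–C–Eb doesn't fit — on degree 2 G major would have Am (ii). Adim is the degree-2 chord of G minor, so it is the borrowed ii°.

bVII, ii°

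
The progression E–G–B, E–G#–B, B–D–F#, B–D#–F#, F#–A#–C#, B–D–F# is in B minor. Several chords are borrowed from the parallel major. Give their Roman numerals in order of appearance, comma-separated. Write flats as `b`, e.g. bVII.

IV, I

In B minor (with V from harmonic minor) the diatonic chords are Bm, C#dim, D, Em, F#, G, A. Of the given chords, E–G–B = Em, B–D–F# = Bm and F#–A#–C# = F# are diatonic. E–G#–B is not: scale degree 4 in B minor carries Em (iv). In B major the chord on that degree is E, so here it functions as IV, borrowed from the parallel major. B–D#–F# is not: scale degree 1 in B minor carries Bm (i). In B major the chord on that degree is B, so here it functions as I, borrowed from the parallel major.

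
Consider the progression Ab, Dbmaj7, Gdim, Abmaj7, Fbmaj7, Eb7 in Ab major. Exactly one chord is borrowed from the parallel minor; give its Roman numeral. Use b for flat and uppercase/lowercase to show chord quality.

bVImaj7

In Ab major the diatonic chords are Ab, Bbm, Cm, Db, Eb, Fm, Gdim. Of the given chords, Ab, Dbmaj7, Gdim, Abmaj7 and Eb7 are diatonic. Fbmaj7 (Fb–Ab–Cb–Eb) is not: scale degree 6 in Ab major carries Fm (vi). In Ab minor the chord on that degree is Fbmaj7, so here it functions as bVImaj7, borrowed from the parallel minor.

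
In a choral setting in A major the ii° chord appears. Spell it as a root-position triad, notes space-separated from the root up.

ii° is built on scale degree 2, which is B in both A major and its parallel. Building the diminished chord from the parallel minor on B: B–D–F.

B D F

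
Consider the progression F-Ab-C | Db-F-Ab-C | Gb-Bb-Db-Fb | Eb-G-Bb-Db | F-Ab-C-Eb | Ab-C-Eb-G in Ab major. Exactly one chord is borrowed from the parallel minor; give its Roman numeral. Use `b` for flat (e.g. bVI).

bVII7

In Ab major the diatonic chords are Ab, Bbm, Cm, Db, Eb, Fm, Gdim. F–Ab–C = Fm, Db–F–Ab–C = Dbmaj7, Eb–G–Bb–Db = Eb7, F–Ab–C–Eb = Fm7 and Ab–C–Eb–G = Abmaj7 are all diatonic. But Gb–Bb–Db–Fb is foreign: the diatonic vii° on degree 7 is Gdim, whereas Gb7 comes from Ab minor. It is labeled bVII7.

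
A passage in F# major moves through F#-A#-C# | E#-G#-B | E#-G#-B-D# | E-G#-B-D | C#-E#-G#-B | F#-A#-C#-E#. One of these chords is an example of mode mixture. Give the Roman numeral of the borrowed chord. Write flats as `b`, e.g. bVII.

bVII7

F# major has the diatonic set F#, G#m, A#m, B, C#, D#m, E#dim. F#–A#–C# = F#, E#–G#–B = E#dim, E#–G#–B–D# = E#m7b5, C#–E#–G#–B = C#7 and F#–A#–C#–E# = F#maj7 are all diatonic. E–G#–B–D is not: scale degree 7 in F# major carries E#dim (vii°). In F# minor the chord on that degree is E7, so here it functions as bVII7, borrowed from the parallel minor.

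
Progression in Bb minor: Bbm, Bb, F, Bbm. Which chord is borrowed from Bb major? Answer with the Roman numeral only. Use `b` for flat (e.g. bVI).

In Bb minor (with V from harmonic minor) the diatonic chords are Bbm, Cdim, Db, Ebm, F, Gb, Ab. Bbm and F are both diatonic. Bb (Bb–D–F) doesn't fit — on degree 1 Bb minor would have Bbm (i). Bb is the degree-1 chord of Bb major, so it is the borrowed I.

I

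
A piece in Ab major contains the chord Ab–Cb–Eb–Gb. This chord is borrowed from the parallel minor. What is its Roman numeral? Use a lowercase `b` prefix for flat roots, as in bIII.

The root Ab is the diatonic 1st degree of Ab major; the borrowing shows in the chord quality. Ab–Cb–Eb–Gb is a minor-seventh chord — the form found in Ab minor, not the diatonic I (Ab). Borrowed into Ab major it is written i7.

i7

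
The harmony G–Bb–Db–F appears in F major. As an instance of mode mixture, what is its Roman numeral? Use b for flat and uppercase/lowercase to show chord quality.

G is scale degree 2 in F major. Diatonically F major has Gm (ii) on that degree; G–Bb–Db–F is instead the half-diminished-seventh chord native to F minor, so it takes the label iiø7.

iiø7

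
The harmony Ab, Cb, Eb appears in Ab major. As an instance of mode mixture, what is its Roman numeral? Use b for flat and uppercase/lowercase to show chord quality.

i

Ab is scale degree 1 in Ab major. The diatonic chord on degree 1 would be Ab (I), but Ab–Cb–Eb is the minor chord from Ab minor. As a borrowed chord it is labeled i.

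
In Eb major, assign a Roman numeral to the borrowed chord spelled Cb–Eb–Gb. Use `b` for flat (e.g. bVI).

bVI

Cb is the lowered form of scale degree 6 in Eb major (the diatonic degree 6 is C). Cb–Eb–Gb is a major chord — the form found in Eb minor, not the diatonic vi (Cm). Borrowed into Eb major it is written bVI.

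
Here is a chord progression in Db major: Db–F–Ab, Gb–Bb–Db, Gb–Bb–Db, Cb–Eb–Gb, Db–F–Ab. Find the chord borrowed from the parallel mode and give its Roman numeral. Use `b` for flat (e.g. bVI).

In Db major the diatonic chords are Db, Ebm, Fm, Gb, Ab, Bbm, Cdim. Db–F–Ab = Db and Gb–Bb–Db = Gb are both diatonic. But Cb–Eb–Gb is foreign: the diatonic vii° on degree 7 is Cdim, whereas Cb comes from Db minor. It is labeled bVII.

bVII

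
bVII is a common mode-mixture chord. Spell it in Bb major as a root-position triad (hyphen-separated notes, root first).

Ab-C-Eb

Scale degree 7 in Bb major is A. bVII uses the lowered form, Ab, taken from Bb minor. Stacking thirds in Bb minor on Ab gives Ab–C–Eb.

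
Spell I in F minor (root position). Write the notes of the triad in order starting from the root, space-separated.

I is built on scale degree 1, which is F in both F minor and its parallel. In F major the chord on F is F–A–C.

F A C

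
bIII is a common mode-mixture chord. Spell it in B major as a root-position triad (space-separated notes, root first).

bIII is built on the lowered scale degree 3. In B major degree 3 is D#; lowered it becomes D. In B minor the chord on D is D–F#–A.

D F# A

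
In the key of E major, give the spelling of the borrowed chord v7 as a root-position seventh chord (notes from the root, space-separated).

The root, B, is scale degree 5 — the same note in E major and E minor; only the chord quality changes. In E minor the chord on B is B–D–F#–A.

B D F# A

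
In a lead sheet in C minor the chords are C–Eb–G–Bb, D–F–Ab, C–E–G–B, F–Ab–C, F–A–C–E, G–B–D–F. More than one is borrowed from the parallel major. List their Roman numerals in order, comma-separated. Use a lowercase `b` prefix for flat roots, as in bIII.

Imaj7, IVmaj7

The diatonic triads in C minor (with V from harmonic minor) are Cm, Ddim, Eb, Fm, G, Ab, Bb. C–Eb–G–Bb = Cm7, D–F–Ab = Ddim, F–Ab–C = Fm and G–B–D–F = G7 all belong to that set. C–E–G–B is not: scale degree 1 in C minor carries Cm (i). In C major the chord on that degree is Cmaj7, so here it functions as Imaj7, borrowed from the parallel major. F–A–C–E is not: scale degree 4 in C minor carries Fm (iv). In C major the chord on that degree is Fmaj7, so here it functions as IVmaj7, borrowed from the parallel major.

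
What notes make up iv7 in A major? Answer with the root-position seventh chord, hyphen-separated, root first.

The root, D, is scale degree 4 — the same note in A major and A minor; only the chord quality changes. Building the minor-seventh chord from the parallel minor on D: D–F–A–C.

D-F-A-C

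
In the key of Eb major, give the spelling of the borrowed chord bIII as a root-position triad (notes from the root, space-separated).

bIII is built on the lowered scale degree 3. In Eb major degree 3 is G; lowered it becomes Gb. Stacking thirds in Eb minor on Gb gives Gb–Bb–Db.

Gb Bb Db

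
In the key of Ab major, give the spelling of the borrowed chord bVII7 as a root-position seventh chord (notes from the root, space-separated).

The root of bVII7 is the lowered 7th degree: G becomes Gb. Stacking thirds in Ab minor on Gb gives Gb–Bb–Db–Fb.

Gb Bb Db Fb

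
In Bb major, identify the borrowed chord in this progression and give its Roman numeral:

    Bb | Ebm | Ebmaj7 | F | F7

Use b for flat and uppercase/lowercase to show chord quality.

Bb major has the diatonic set Bb, Cm, Dm, Eb, F, Gm, Adim. Bb, Ebmaj7, F and F7 all belong to that set. Ebm (Eb–Gb–Bb) is not: scale degree 4 in Bb major carries Eb (IV). In Bb minor the chord on that degree is Ebm, so here it functions as iv, borrowed from the parallel minor.

iv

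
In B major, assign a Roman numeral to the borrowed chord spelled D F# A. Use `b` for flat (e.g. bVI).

In B major scale degree 3 is D#; D is its lowered form, from B minor. D–F#–A is a major chord — the form found in B minor, not the diatonic iii (D#m). Borrowed into B major it is written bIII.

bIII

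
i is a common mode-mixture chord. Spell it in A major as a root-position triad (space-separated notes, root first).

A C E

i is built on scale degree 1, which is A in both A major and its parallel. Building the minor chord from the parallel minor on A: A–C–E.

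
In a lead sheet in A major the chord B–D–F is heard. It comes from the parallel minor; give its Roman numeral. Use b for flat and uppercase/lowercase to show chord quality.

ii°

The root B is the diatonic 2nd degree of A major; the borrowing shows in the chord quality. B–D–F is a diminished chord — the form found in A minor, not the diatonic ii (Bm). Borrowed into A major it is written ii°.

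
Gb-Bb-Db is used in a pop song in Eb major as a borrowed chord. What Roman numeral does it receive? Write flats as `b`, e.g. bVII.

bIII

The root Gb is the lowered 3rd scale degree — diatonically Eb major has G there. Gb–Bb–Db is a major chord — the form found in Eb minor, not the diatonic iii (Gm). Borrowed into Eb major it is written bIII.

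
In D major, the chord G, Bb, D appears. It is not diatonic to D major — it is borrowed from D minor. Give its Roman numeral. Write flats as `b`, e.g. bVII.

iv

G is scale degree 4 in D major. Diatonically D major has G (IV) on that degree; G–Bb–D is instead the minor chord native to D minor, so it takes the label iv.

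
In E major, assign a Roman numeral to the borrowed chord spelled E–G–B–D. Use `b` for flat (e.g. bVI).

i7

The root E is the diatonic 1st degree of E major; the borrowing shows in the chord quality. Diatonically E major has E (I) on that degree; E–G–B–D is instead the minor-seventh chord native to E minor, so it takes the label i7.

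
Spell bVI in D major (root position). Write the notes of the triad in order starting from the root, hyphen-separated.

Bb-D-F

Scale degree 6 in D major is B. bVI uses the lowered form, Bb, taken from D minor. Stacking thirds in D minor on Bb gives Bb–D–F.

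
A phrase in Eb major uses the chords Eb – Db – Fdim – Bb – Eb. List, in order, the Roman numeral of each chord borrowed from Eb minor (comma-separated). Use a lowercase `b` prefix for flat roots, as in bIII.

bVII, ii°

Eb major has the diatonic set Eb, Fm, Gm, Ab, Bb, Cm, Ddim. Of the given chords, Eb and Bb are diatonic. But Db (Db–F–Ab) is foreign: the diatonic vii° on degree 7 is Ddim, whereas Db comes from Eb minor. It is labeled bVII. Fdim (F–Ab–Cb) is not: scale degree 2 in Eb major carries Fm (ii). In Eb minor the chord on that degree is Fdim, so here it functions as ii°, borrowed from the parallel minor.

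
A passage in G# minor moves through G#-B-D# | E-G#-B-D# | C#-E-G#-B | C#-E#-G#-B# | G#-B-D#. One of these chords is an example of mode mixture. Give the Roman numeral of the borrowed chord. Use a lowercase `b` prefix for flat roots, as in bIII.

IVmaj7

The diatonic triads in G# minor (with V from harmonic minor) are G#m, A#dim, B, C#m, D#, E, F#. Of the given chords, G#–B–D# = G#m, E–G#–B–D# = Emaj7 and C#–E–G#–B = C#m7 are diatonic. C#–E#–G#–B# doesn't fit — on degree 4 G# minor would have C#m (iv). C#maj7 is the degree-4 chord of G# major, so it is the borrowed IVmaj7.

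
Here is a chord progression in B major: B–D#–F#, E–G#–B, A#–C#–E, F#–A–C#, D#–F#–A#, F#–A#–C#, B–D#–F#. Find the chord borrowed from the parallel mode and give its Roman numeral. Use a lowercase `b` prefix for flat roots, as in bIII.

The diatonic triads in B major are B, C#m, D#m, E, F#, G#m, A#dim. Of the given chords, B–D#–F# = B, E–G#–B = E, A#–C#–E = A#dim, D#–F#–A# = D#m and F#–A#–C# = F# are diatonic. F#–A–C# is not: scale degree 5 in B major carries F# (V). In B minor the chord on that degree is F#m, so here it functions as v, borrowed from the parallel minor.

v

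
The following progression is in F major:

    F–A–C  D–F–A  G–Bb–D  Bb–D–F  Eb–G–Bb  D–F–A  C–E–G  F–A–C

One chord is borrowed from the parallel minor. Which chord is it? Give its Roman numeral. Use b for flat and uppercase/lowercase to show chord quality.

bVII

F major has the diatonic set F, Gm, Am, Bb, C, Dm, Edim. F–A–C = F, D–F–A = Dm, G–Bb–D = Gm, Bb–D–F = Bb and C–E–G = C all belong to that set. Eb–G–Bb is not: scale degree 7 in F major carries Edim (vii°). In F minor the chord on that degree is Eb, so here it functions as bVII, borrowed from the parallel minor.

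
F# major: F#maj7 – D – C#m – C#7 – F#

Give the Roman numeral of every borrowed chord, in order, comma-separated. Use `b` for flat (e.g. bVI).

In F# major the diatonic chords are F#, G#m, A#m, B, C#, D#m, E#dim. F#maj7, C#7 and F# are all diatonic. D (D–F#–A) is not: scale degree 6 in F# major carries D#m (vi). In F# minor the chord on that degree is D, so here it functions as bVI, borrowed from the parallel minor. But C#m (C#–E–G#) is foreign: the diatonic V on degree 5 is C#, whereas C#m comes from F# minor. It is labeled v.

bVI, v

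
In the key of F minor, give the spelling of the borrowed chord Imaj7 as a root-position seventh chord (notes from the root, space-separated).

F A C E

Imaj7 is built on scale degree 1, which is F in both F minor and its parallel. Stacking thirds in F major on F gives F–A–C–E.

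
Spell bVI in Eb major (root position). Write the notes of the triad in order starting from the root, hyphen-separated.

Scale degree 6 in Eb major is C. bVI uses the lowered form, Cb, taken from Eb minor. Building the major chord from the parallel minor on Cb: Cb–Eb–Gb.

Cb-Eb-Gb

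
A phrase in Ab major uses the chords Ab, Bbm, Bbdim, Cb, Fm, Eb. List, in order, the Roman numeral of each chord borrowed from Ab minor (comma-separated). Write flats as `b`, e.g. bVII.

The diatonic triads in Ab major are Ab, Bbm, Cm, Db, Eb, Fm, Gdim. Ab, Bbm, Fm and Eb all belong to that set. Bbdim (Bb–Db–Fb) is not: scale degree 2 in Ab major carries Bbm (ii). In Ab minor the chord on that degree is Bbdim, so here it functions as ii°, borrowed from the parallel minor. Cb (Cb–Eb–Gb) doesn't fit — on degree 3 Ab major would have Cm (iii). Cb is the degree-3 chord of Ab minor, so it is the borrowed bIII.

ii°, bIII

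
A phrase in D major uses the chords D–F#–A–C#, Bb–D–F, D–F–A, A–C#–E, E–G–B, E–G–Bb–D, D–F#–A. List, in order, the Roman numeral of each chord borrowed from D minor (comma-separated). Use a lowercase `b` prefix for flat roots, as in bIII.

D major has the diatonic set D, Em, F#m, G, A, Bm, C#dim. D–F#–A–C# = Dmaj7, A–C#–E = A, E–G–B = Em and D–F#–A = D are all diatonic. But Bb–D–F is foreign: the diatonic vi on degree 6 is Bm, whereas Bb comes from D minor. It is labeled bVI. But D–F–A is foreign: the diatonic I on degree 1 is D, whereas Dm comes from D minor. It is labeled i. E–G–Bb–D is not: scale degree 2 in D major carries Em (ii). In D minor the chord on that degree is Em7b5, so here it functions as iiø7, borrowed from the parallel minor.

bVI, i, iiø7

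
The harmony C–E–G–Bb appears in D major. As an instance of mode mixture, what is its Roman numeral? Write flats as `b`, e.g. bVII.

The root C is the lowered 7th scale degree — diatonically D major has C# there. The diatonic chord on degree 7 would be C#dim (vii°), but C–E–G–Bb is the dominant-seventh chord from D minor. As a borrowed chord it is labeled bVII7.

bVII7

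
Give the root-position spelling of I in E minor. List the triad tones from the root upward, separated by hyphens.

E-G#-B

I is built on scale degree 1, which is E in both E minor and its parallel. Stacking thirds in E major on E gives E–G#–B.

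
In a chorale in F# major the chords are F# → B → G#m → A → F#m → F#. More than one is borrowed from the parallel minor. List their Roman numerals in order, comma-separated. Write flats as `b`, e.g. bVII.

The diatonic triads in F# major are F#, G#m, A#m, B, C#, D#m, E#dim. F#, B and G#m are all diatonic. But A (A–C#–E) is foreign: the diatonic iii on degree 3 is A#m, whereas A comes from F# minor. It is labeled bIII. But F#m (F#–A–C#) is foreign: the diatonic I on degree 1 is F#, whereas F#m comes from F# minor. It is labeled i.

bIII, i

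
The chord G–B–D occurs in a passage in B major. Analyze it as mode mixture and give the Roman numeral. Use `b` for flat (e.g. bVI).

bVI

In B major scale degree 6 is G#; G is its lowered form, from B minor. Diatonically B major has G#m (vi) on that degree; G–B–D is instead the major chord native to B minor, so it takes the label bVI.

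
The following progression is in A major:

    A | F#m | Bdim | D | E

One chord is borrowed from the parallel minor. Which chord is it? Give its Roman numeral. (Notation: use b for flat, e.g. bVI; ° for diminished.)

A major has the diatonic set A, Bm, C#m, D, E, F#m, G#dim. A, F#m, D and E all belong to that set. Bdim (B–D–F) is not: scale degree 2 in A major carries Bm (ii). In A minor the chord on that degree is Bdim, so here it functions as ii°, borrowed from the parallel minor.

ii°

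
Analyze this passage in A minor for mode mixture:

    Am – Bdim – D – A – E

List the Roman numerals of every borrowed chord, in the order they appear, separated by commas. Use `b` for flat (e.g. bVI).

The diatonic triads in A minor (with V from harmonic minor) are Am, Bdim, C, Dm, E, F, G. Am, Bdim and E all belong to that set. But D (D–F#–A) is foreign: the diatonic iv on degree 4 is Dm, whereas D comes from A major. It is labeled IV. A (A–C#–E) doesn't fit — on degree 1 A minor would have Am (i). A is the degree-1 chord of A major, so it is the borrowed I.

IV, I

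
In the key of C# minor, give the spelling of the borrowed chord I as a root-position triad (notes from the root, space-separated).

The root, C#, is scale degree 1 — the same note in C# minor and C# major; only the chord quality changes. In C# major the chord on C# is C#–E#–G#.

C# E# G#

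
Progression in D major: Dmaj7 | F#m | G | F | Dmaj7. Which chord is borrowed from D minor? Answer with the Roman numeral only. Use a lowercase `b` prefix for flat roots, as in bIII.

In D major the diatonic chords are D, Em, F#m, G, A, Bm, C#dim. Of the given chords, Dmaj7, F#m and G are diatonic. But F (F–A–C) is foreign: the diatonic iii on degree 3 is F#m, whereas F comes from D minor. It is labeled bIII.

bIII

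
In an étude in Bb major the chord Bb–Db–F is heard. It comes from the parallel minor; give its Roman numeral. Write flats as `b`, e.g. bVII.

i

Bb is scale degree 1 in Bb major. Diatonically Bb major has Bb (I) on that degree; Bb–Db–F is instead the minor chord native to Bb minor, so it takes the label i.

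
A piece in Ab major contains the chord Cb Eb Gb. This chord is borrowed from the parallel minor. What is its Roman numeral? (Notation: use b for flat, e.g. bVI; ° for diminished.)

bIII

Cb is the lowered form of scale degree 3 in Ab major (the diatonic degree 3 is C). Diatonically Ab major has Cm (iii) on that degree; Cb–Eb–Gb is instead the major chord native to Ab minor, so it takes the label bIII.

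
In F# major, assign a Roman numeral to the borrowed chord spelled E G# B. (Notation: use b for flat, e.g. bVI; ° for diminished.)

E is the lowered form of scale degree 7 in F# major (the diatonic degree 7 is E#). The diatonic chord on degree 7 would be E#dim (vii°), but E–G#–B is the major chord from F# minor. As a borrowed chord it is labeled bVII.

bVII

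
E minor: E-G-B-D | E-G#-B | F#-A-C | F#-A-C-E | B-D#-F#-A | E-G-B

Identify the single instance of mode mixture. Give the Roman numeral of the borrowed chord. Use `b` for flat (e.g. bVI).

I

E minor has the diatonic set Em, F#dim, G, Am, B, C, D (with V from harmonic minor). Of the given chords, E–G–B–D = Em7, F#–A–C = F#dim, F#–A–C–E = F#m7b5, B–D#–F#–A = B7 and E–G–B = Em are diatonic. But E–G#–B is foreign: the diatonic i on degree 1 is Em, whereas E comes from E major. It is labeled I.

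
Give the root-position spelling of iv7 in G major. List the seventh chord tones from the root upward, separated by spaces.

C Eb G Bb

iv7 is built on scale degree 4, which is C in both G major and its parallel. Building the minor-seventh chord from the parallel minor on C: C–Eb–G–Bb.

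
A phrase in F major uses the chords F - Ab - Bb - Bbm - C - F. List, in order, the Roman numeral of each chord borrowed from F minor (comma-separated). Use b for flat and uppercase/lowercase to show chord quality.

bIII, iv

In F major the diatonic chords are F, Gm, Am, Bb, C, Dm, Edim. F, Bb and C are all diatonic. But Ab (Ab–C–Eb) is foreign: the diatonic iii on degree 3 is Am, whereas Ab comes from F minor. It is labeled bIII. But Bbm (Bb–Db–F) is foreign: the diatonic IV on degree 4 is Bb, whereas Bbm comes from F minor. It is labeled iv.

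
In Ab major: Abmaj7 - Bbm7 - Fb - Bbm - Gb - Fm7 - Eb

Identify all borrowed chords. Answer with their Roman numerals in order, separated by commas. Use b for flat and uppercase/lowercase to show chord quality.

Ab major has the diatonic set Ab, Bbm, Cm, Db, Eb, Fm, Gdim. Abmaj7, Bbm7, Bbm, Fm7 and Eb are all diatonic. Fb (Fb–Ab–Cb) doesn't fit — on degree 6 Ab major would have Fm (vi). Fb is the degree-6 chord of Ab minor, so it is the borrowed bVI. Gb (Gb–Bb–Db) is not: scale degree 7 in Ab major carries Gdim (vii°). In Ab minor the chord on that degree is Gb, so here it functions as bVII, borrowed from the parallel minor.

bVI, bVII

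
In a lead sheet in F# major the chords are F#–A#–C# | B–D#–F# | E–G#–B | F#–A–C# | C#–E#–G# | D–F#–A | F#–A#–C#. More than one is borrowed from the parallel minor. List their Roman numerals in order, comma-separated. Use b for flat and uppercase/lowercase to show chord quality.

bVII, i, bVI

The diatonic triads in F# major are F#, G#m, A#m, B, C#, D#m, E#dim. F#–A#–C# = F#, B–D#–F# = B and C#–E#–G# = C# all belong to that set. E–G#–B is not: scale degree 7 in F# major carries E#dim (vii°). In F# minor the chord on that degree is E, so here it functions as bVII, borrowed from the parallel minor. F#–A–C# doesn't fit — on degree 1 F# major would have F# (I). F#m is the degree-1 chord of F# minor, so it is the borrowed i. But D–F#–A is foreign: the diatonic vi on degree 6 is D#m, whereas D comes from F# minor. It is labeled bVI.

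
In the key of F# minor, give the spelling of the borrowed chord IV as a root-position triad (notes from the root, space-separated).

B D# F#

The root, B, is scale degree 4 — the same note in F# minor and F# major; only the chord quality changes. Building the major chord from the parallel major on B: B–D#–F#.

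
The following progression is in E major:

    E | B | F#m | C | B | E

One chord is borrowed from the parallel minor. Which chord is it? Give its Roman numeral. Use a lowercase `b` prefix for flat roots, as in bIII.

bVI

In E major the diatonic chords are E, F#m, G#m, A, B, C#m, D#dim. E, B and F#m all belong to that set. C (C–E–G) is not: scale degree 6 in E major carries C#m (vi). In E minor the chord on that degree is C, so here it functions as bVI, borrowed from the parallel minor.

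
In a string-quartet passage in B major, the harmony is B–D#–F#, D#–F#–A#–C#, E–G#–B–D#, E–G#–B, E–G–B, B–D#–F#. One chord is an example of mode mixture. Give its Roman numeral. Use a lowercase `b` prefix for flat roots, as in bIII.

In B major the diatonic chords are B, C#m, D#m, E, F#, G#m, A#dim. Of the given chords, B–D#–F# = B, D#–F#–A#–C# = D#m7, E–G#–B–D# = Emaj7 and E–G#–B = E are diatonic. E–G–B doesn't fit — on degree 4 B major would have E (IV). Em is the degree-4 chord of B minor, so it is the borrowed iv.

iv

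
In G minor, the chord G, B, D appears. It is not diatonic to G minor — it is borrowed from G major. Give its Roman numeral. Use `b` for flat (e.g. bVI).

G is scale degree 1 in G minor. G–B–D is a major chord — the form found in G major, not the diatonic i (Gm). Borrowed into G minor it is written I.

I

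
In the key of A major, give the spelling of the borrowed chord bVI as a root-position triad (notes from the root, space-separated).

bVI is built on the lowered scale degree 6. In A major degree 6 is F#; lowered it becomes F. Building the major chord from the parallel minor on F: F–A–C.

F A C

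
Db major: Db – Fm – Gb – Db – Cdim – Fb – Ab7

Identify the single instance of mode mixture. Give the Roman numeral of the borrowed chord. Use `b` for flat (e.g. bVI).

Db major has the diatonic set Db, Ebm, Fm, Gb, Ab, Bbm, Cdim. Db, Fm, Gb, Cdim and Ab7 all belong to that set. But Fb (Fb–Ab–Cb) is foreign: the diatonic iii on degree 3 is Fm, whereas Fb comes from Db minor. It is labeled bIII.

bIII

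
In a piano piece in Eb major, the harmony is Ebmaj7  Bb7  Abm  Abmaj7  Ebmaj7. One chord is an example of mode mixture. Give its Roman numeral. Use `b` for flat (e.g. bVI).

iv

The diatonic triads in Eb major are Eb, Fm, Gm, Ab, Bb, Cm, Ddim. Ebmaj7, Bb7 and Abmaj7 are all diatonic. Abm (Ab–Cb–Eb) is not: scale degree 4 in Eb major carries Ab (IV). In Eb minor the chord on that degree is Abm, so here it functions as iv, borrowed from the parallel minor.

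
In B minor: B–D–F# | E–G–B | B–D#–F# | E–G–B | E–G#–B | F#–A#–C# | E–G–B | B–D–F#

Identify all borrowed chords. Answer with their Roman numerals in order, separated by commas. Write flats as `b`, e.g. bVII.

In B minor (with V from harmonic minor) the diatonic chords are Bm, C#dim, D, Em, F#, G, A. B–D–F# = Bm, E–G–B = Em and F#–A#–C# = F# are all diatonic. B–D#–F# is not: scale degree 1 in B minor carries Bm (i). In B major the chord on that degree is B, so here it functions as I, borrowed from the parallel major. But E–G#–B is foreign: the diatonic iv on degree 4 is Em, whereas E comes from B major. It is labeled IV.

I, IV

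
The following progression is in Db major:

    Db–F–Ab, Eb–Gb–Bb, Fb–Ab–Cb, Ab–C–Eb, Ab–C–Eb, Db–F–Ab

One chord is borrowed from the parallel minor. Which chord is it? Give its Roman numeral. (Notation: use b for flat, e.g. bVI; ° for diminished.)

In Db major the diatonic chords are Db, Ebm, Fm, Gb, Ab, Bbm, Cdim. Of the given chords, Db–F–Ab = Db, Eb–Gb–Bb = Ebm and Ab–C–Eb = Ab are diatonic. Fb–Ab–Cb is not: scale degree 3 in Db major carries Fm (iii). In Db minor the chord on that degree is Fb, so here it functions as bIII, borrowed from the parallel minor.

bIII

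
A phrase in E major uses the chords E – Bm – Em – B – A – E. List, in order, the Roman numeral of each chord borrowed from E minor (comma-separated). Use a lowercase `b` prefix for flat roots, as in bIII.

In E major the diatonic chords are E, F#m, G#m, A, B, C#m, D#dim. Of the given chords, E, B and A are diatonic. Bm (B–D–F#) is not: scale degree 5 in E major carries B (V). In E minor the chord on that degree is Bm, so here it functions as v, borrowed from the parallel minor. Em (E–G–B) is not: scale degree 1 in E major carries E (I). In E minor the chord on that degree is Em, so here it functions as i, borrowed from the parallel minor.

v, i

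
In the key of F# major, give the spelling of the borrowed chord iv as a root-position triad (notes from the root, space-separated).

The root, B, is scale degree 4 — the same note in F# major and F# minor; only the chord quality changes. Stacking thirds in F# minor on B gives B–D–F#.

B D F#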